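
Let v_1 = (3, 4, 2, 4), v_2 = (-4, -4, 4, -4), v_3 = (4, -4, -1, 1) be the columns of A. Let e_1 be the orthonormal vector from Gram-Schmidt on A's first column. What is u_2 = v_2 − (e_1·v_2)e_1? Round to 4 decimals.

e_1 = v_1/‖v_1‖ = (3, 4, 2, 4)/6.7082 = (0.4472, 0.5963, 0.2981, 0.5963).
r_{12} = e_1·v_2 = -5.3666.
u_2 = v_2 + 5.3666·e_1 = (-1.6000, -0.8000, 5.6000, -0.8000).

u_2 = (-1.6000, -0.8000, 5.6000, -0.8000)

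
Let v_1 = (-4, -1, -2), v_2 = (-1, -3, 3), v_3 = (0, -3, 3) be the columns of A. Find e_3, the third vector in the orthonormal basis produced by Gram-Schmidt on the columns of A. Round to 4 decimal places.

e_3 = (0.4511, -0.7018, -0.5514)

v_1 = (-4, -1, -2); ‖v_1‖ = 4.5826, so e_1 = (-0.8729, -0.2182, -0.4364).
e_1·v_2 = (-0.8729)·(-1) + (-0.2182)·(-3) + (-0.4364)·3 = 0.2182.
u_2 = v_2 − 0.2182·e_1 = (-0.8095, -2.9524, 3.0952).
‖u_2‖ = 4.3534, so e_2 = (-0.1860, -0.6782, 0.7110).
e_1·v_3 = (-0.8729)·0 + (-0.2182)·(-3) + (-0.4364)·3 = -0.6547; e_2·v_3 = (-0.1860)·0 + (-0.6782)·(-3) + 0.7110·3 = 4.1675.
u_3 = v_3 + 0.6547·e_1 − 4.1675·e_2 = (0.2035, -0.3166, -0.2487).
‖u_3‖ = 0.4511, so e_3 = (0.4511, -0.7018, -0.5514).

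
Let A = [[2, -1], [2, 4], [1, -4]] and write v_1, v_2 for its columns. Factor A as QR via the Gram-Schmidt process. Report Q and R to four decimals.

v_1 = (2, 2, 1); ‖v_1‖ = 3.0000, so e_1 = (0.6667, 0.6667, 0.3333).
e_1·v_2 = 0.6667·(-1) + 0.6667·4 + 0.3333·(-4) = 0.6667.
u_2 = v_2 − 0.6667·e_1 = (-1.4444, 3.5556, -4.2222).
‖u_2‖ = 5.7057, so e_2 = (-0.2532, 0.6232, -0.7400).

Q = [[0.6667, -0.2532], [0.6667, 0.6232], [0.3333, -0.7400]], R = [[3.0000, 0.6667], [0.0000, 5.7057]]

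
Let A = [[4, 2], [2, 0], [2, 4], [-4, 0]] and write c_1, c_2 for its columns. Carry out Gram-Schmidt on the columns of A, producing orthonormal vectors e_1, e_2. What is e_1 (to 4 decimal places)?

e_1 = c_1/‖c_1‖ = (4, 2, 2, -4)/6.3246 = (0.6325, 0.3162, 0.3162, -0.6325).

e_1 = (0.6325, 0.3162, 0.3162, -0.6325)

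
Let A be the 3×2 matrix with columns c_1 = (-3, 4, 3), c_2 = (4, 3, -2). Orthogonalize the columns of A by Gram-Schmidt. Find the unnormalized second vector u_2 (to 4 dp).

c_1 = (-3, 4, 3); ‖c_1‖ = 5.8310, so e_1 = (-0.5145, 0.6860, 0.5145).
e_1·c_2 = (-0.5145)·4 + 0.6860·3 + 0.5145·(-2) = -1.0290.
u_2 = c_2 + 1.0290·e_1 = (3.4706, 3.7059, -1.4706).

u_2 = (3.4706, 3.7059, -1.4706)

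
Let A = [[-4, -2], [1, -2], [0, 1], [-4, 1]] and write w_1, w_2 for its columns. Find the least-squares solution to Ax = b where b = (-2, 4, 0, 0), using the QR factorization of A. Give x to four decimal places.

w_1 = (-4, 1, 0, -4); ‖w_1‖ = 5.7446, so q_1 = (-0.6963, 0.1741, 0.0000, -0.6963).
q_1·w_2 = (-0.6963)·(-2) + 0.1741·(-2) + 0.0000·1 + (-0.6963)·1 = 0.3482.
u_2 = w_2 − 0.3482·q_1 = (-1.7576, -2.0606, 1.0000, 1.2424).
‖u_2‖ = 3.1431, so q_2 = (-0.5592, -0.6556, 0.3182, 0.3953).
Qᵀb = (2.0889, -1.5040).
Back-substitute: x_2 = -1.5040/3.1431 = -0.4785.
x_1 = (2.0889 − 0.3482·(-0.4785))/5.7446 = 0.3926.

x = (0.3926, -0.4785)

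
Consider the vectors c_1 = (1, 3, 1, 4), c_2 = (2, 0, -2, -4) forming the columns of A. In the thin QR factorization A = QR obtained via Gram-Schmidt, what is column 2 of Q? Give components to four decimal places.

q_2 = (0.6804, 0.4666, -0.3694, -0.4277)

c_1 = (1, 3, 1, 4); ‖c_1‖ = 5.1962, so q_1 = (0.1925, 0.5774, 0.1925, 0.7698).
q_1·c_2 = 0.1925·2 + 0.5774·0 + 0.1925·(-2) + 0.7698·(-4) = -3.0792.
u_2 = c_2 + 3.0792·q_1 = (2.5926, 1.7778, -1.4074, -1.6296).
‖u_2‖ = 3.8103, so q_2 = (0.6804, 0.4666, -0.3694, -0.4277).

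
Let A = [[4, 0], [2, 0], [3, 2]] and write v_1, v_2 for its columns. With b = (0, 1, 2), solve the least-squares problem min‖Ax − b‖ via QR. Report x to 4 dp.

x = (0.1000, 0.8500)

e_1 = v_1/‖v_1‖ = (4, 2, 3)/5.3852 = (0.7428, 0.3714, 0.5571).
r_{12} = e_1·v_2 = 1.1142.
u_2 = v_2 − 1.1142·e_1 = (-0.8276, -0.4138, 1.3793).
‖u_2‖ = 1.6609, so e_2 = (-0.4983, -0.2491, 0.8305).
Qᵀb = (1.4856, 1.4118).
Back-substitute: x_2 = 1.4118/1.6609 = 0.8500.
x_1 = (1.4856 − 1.1142·0.8500)/5.3852 = 0.1000.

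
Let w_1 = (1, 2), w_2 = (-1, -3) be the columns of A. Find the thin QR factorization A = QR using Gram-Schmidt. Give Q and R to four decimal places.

Q = [[0.4472, 0.8944], [0.8944, -0.4472]], R = [[2.2361, -3.1305], [0.0000, 0.4472]]

e_1 = w_1/‖w_1‖ = (1, 2)/2.2361 = (0.4472, 0.8944).
r_{12} = e_1·w_2 = -3.1305.
u_2 = w_2 + 3.1305·e_1 = (0.4000, -0.2000).
‖u_2‖ = 0.4472, so e_2 = (0.8944, -0.4472).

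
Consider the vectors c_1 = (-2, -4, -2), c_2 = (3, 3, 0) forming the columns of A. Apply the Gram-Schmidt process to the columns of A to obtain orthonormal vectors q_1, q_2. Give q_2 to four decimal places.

q_2 = (0.7071, 0.0000, -0.7071)

c_1 = (-2, -4, -2); ‖c_1‖ = 4.8990, so q_1 = (-0.4082, -0.8165, -0.4082).
q_1·c_2 = (-0.4082)·3 + (-0.8165)·3 + (-0.4082)·0 = -3.6742.
u_2 = c_2 + 3.6742·q_1 = (1.5000, 0.0000, -1.5000).
‖u_2‖ = 2.1213, so q_2 = (0.7071, 0.0000, -0.7071).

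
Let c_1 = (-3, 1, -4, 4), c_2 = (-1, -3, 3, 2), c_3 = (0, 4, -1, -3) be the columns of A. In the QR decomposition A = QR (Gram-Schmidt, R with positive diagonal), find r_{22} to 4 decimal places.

c_1 = (-3, 1, -4, 4); ‖c_1‖ = 6.4807, so e_1 = (-0.4629, 0.1543, -0.6172, 0.6172).
e_1·c_2 = (-0.4629)·(-1) + 0.1543·(-3) + (-0.6172)·3 + 0.6172·2 = -0.6172.
u_2 = c_2 + 0.6172·e_1 = (-1.2857, -2.9048, 2.6190, 2.3810).
r_{22} = ‖u_2‖ = 4.7559.

r_{22} = 4.7559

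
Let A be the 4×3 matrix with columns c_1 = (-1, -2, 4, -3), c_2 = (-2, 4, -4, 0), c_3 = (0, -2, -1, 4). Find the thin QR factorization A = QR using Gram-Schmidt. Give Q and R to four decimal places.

c_1 = (-1, -2, 4, -3); ‖c_1‖ = 5.4772, so q_1 = (-0.1826, -0.3651, 0.7303, -0.5477).
q_1·c_2 = (-0.1826)·(-2) + (-0.3651)·4 + 0.7303·(-4) + (-0.5477)·0 = -4.0166.
u_2 = c_2 + 4.0166·q_1 = (-2.7333, 2.5333, -1.0667, -2.2000).
‖u_2‖ = 4.4572, so q_2 = (-0.6132, 0.5684, -0.2393, -0.4936).
q_1·c_3 = (-0.1826)·0 + (-0.3651)·(-2) + 0.7303·(-1) + (-0.5477)·4 = -2.1909; q_2·c_3 = (-0.6132)·0 + 0.5684·(-2) + (-0.2393)·(-1) + (-0.4936)·4 = -2.8718.
u_3 = c_3 + 2.1909·q_1 + 2.8718·q_2 = (-2.1611, -1.1678, -0.0872, 1.3826).
‖u_3‖ = 2.8201, so q_3 = (-0.7663, -0.4141, -0.0309, 0.4902).

Q = [[-0.1826, -0.6132, -0.7663], [-0.3651, 0.5684, -0.4141], [0.7303, -0.2393, -0.0309], [-0.5477, -0.4936, 0.4902]], R = [[5.4772, -4.0166, -2.1909], [0.0000, 4.4572, -2.8718], [0.0000, 0.0000, 2.8201]]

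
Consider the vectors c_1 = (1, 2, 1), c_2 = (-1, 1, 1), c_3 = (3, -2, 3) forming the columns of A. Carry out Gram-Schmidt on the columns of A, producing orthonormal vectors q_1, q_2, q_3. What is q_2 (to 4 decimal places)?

q_2 = (-0.8729, 0.2182, 0.4364)

q_1 = c_1/‖c_1‖ = (1, 2, 1)/2.4495 = (0.4082, 0.8165, 0.4082).
r_{12} = q_1·c_2 = 0.8165.
u_2 = c_2 − 0.8165·q_1 = (-1.3333, 0.3333, 0.6667).
‖u_2‖ = 1.5275, so q_2 = (-0.8729, 0.2182, 0.4364).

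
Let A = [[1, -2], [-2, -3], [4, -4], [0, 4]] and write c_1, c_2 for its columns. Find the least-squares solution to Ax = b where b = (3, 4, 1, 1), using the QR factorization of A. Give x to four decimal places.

x = (-0.3258, -0.4869)

q_1 = c_1/‖c_1‖ = (1, -2, 4, 0)/4.5826 = (0.2182, -0.4364, 0.8729, 0.0000).
r_{12} = q_1·c_2 = -2.6186.
u_2 = c_2 + 2.6186·q_1 = (-1.4286, -4.1429, -1.7143, 4.0000).
‖u_2‖ = 6.1760, so q_2 = (-0.2313, -0.6708, -0.2776, 0.6477).
Qᵀb = (-0.2182, -3.0070).
Back-substitute: x_2 = -3.0070/6.1760 = -0.4869.
x_1 = (-0.2182 + 2.6186·(-0.4869))/4.5826 = -0.3258.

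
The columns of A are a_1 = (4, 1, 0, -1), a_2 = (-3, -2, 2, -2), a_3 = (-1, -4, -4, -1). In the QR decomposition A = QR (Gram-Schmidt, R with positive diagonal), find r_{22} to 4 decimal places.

e_1 = a_1/‖a_1‖ = (4, 1, 0, -1)/4.2426 = (0.9428, 0.2357, 0.0000, -0.2357).
r_{12} = e_1·a_2 = -2.8284.
u_2 = a_2 + 2.8284·e_1 = (-0.3333, -1.3333, 2.0000, -2.6667).
r_{22} = ‖u_2‖ = 3.6056.

r_{22} = 3.6056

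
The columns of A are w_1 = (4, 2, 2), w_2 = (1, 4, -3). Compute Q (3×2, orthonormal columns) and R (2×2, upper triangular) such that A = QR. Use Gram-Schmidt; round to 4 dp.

w_1 = (4, 2, 2); ‖w_1‖ = 4.8990, so q_1 = (0.8165, 0.4082, 0.4082).
q_1·w_2 = 0.8165·1 + 0.4082·4 + 0.4082·(-3) = 1.2247.
u_2 = w_2 − 1.2247·q_1 = (0.0000, 3.5000, -3.5000).
‖u_2‖ = 4.9497, so q_2 = (0.0000, 0.7071, -0.7071).

Q = [[0.8165, 0.0000], [0.4082, 0.7071], [0.4082, -0.7071]], R = [[4.8990, 1.2247], [0.0000, 4.9497]]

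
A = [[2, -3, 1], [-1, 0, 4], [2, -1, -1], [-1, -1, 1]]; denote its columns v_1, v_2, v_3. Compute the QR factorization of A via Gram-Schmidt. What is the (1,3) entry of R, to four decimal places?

v_1 = (2, -1, 2, -1); ‖v_1‖ = 3.1623, so q_1 = (0.6325, -0.3162, 0.6325, -0.3162).
r_{13} = q_1·v_3 = -1.5811.

r_{13} = -1.5811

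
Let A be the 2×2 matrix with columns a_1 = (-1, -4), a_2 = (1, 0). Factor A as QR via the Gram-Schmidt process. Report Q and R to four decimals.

a_1 = (-1, -4); ‖a_1‖ = 4.1231, so q_1 = (-0.2425, -0.9701).
q_1·a_2 = (-0.2425)·1 + (-0.9701)·0 = -0.2425.
u_2 = a_2 + 0.2425·q_1 = (0.9412, -0.2353).
‖u_2‖ = 0.9701, so q_2 = (0.9701, -0.2425).

Q = [[-0.2425, 0.9701], [-0.9701, -0.2425]], R = [[4.1231, -0.2425], [0.0000, 0.9701]]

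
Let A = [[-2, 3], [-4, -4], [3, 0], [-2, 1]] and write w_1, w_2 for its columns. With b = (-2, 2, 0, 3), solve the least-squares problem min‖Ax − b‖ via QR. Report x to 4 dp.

w_1 = (-2, -4, 3, -2); ‖w_1‖ = 5.7446, so q_1 = (-0.3482, -0.6963, 0.5222, -0.3482).
q_1·w_2 = (-0.3482)·3 + (-0.6963)·(-4) + 0.5222·0 + (-0.3482)·1 = 1.3926.
u_2 = w_2 − 1.3926·q_1 = (3.4848, -3.0303, -0.7273, 1.4848).
‖u_2‖ = 4.9052, so q_2 = (0.7104, -0.6178, -0.1483, 0.3027).
Qᵀb = (-1.7408, -1.7483).
Back-substitute: x_2 = -1.7483/4.9052 = -0.3564.
x_1 = (-1.7408 − 1.3926·(-0.3564))/5.7446 = -0.2166.

x = (-0.2166, -0.3564)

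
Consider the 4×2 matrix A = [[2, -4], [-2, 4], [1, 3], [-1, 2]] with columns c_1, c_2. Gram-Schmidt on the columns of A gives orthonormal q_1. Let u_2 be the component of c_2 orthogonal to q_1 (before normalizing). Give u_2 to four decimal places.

u_2 = (-1.0000, 1.0000, 4.5000, 0.5000)

c_1 = (2, -2, 1, -1); ‖c_1‖ = 3.1623, so q_1 = (0.6325, -0.6325, 0.3162, -0.3162).
q_1·c_2 = 0.6325·(-4) + (-0.6325)·4 + 0.3162·3 + (-0.3162)·2 = -4.7434.
u_2 = c_2 + 4.7434·q_1 = (-1.0000, 1.0000, 4.5000, 0.5000).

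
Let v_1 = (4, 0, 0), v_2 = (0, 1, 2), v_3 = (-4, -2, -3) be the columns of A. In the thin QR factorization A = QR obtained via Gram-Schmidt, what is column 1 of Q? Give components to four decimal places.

e_1 = v_1/‖v_1‖ = (4, 0, 0)/4.0000 = (1.0000, 0.0000, 0.0000).

e_1 = (1.0000, 0.0000, 0.0000)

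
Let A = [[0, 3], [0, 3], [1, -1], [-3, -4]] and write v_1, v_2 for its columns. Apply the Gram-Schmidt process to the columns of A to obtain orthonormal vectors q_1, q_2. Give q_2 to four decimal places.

q_2 = (0.6269, 0.6269, -0.4388, -0.1463)

v_1 = (0, 0, 1, -3); ‖v_1‖ = 3.1623, so q_1 = (0.0000, 0.0000, 0.3162, -0.9487).
q_1·v_2 = 0.0000·3 + 0.0000·3 + 0.3162·(-1) + (-0.9487)·(-4) = 3.4785.
u_2 = v_2 − 3.4785·q_1 = (3.0000, 3.0000, -2.1000, -0.7000).
‖u_2‖ = 4.7854, so q_2 = (0.6269, 0.6269, -0.4388, -0.1463).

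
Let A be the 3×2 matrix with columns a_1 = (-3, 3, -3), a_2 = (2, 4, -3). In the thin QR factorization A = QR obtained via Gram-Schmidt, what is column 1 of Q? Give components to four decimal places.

a_1 = (-3, 3, -3); ‖a_1‖ = 5.1962, so q_1 = (-0.5774, 0.5774, -0.5774).

q_1 = (-0.5774, 0.5774, -0.5774)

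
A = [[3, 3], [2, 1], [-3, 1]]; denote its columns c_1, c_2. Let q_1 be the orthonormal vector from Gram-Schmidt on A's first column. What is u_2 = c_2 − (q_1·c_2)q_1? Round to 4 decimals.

u_2 = (1.9091, 0.2727, 2.0909)

c_1 = (3, 2, -3); ‖c_1‖ = 4.6904, so q_1 = (0.6396, 0.4264, -0.6396).
q_1·c_2 = 0.6396·3 + 0.4264·1 + (-0.6396)·1 = 1.7056.
u_2 = c_2 − 1.7056·q_1 = (1.9091, 0.2727, 2.0909).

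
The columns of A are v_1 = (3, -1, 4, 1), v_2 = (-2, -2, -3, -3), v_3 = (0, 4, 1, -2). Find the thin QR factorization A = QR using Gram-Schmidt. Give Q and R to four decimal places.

Q = [[0.5774, 0.0313, 0.0664], [-0.1925, -0.7608, 0.6088], [0.7698, -0.0521, 0.2866], [0.1925, -0.6461, -0.7367]], R = [[5.1962, -3.6566, -0.3849], [0.0000, 3.5538, -1.8030], [0.0000, 0.0000, 4.1954]]

v_1 = (3, -1, 4, 1); ‖v_1‖ = 5.1962, so e_1 = (0.5774, -0.1925, 0.7698, 0.1925).
e_1·v_2 = 0.5774·(-2) + (-0.1925)·(-2) + 0.7698·(-3) + 0.1925·(-3) = -3.6566.
u_2 = v_2 + 3.6566·e_1 = (0.1111, -2.7037, -0.1852, -2.2963).
‖u_2‖ = 3.5538, so e_2 = (0.0313, -0.7608, -0.0521, -0.6461).
e_1·v_3 = 0.5774·0 + (-0.1925)·4 + 0.7698·1 + 0.1925·(-2) = -0.3849; e_2·v_3 = 0.0313·0 + (-0.7608)·4 + (-0.0521)·1 + (-0.6461)·(-2) = -1.8030.
u_3 = v_3 + 0.3849·e_1 + 1.8030·e_2 = (0.2786, 2.5543, 1.2023, -3.0909).
‖u_3‖ = 4.1954, so e_3 = (0.0664, 0.6088, 0.2866, -0.7367).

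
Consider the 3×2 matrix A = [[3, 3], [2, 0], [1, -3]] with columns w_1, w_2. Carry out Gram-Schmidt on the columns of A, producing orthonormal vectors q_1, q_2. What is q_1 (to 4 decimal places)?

q_1 = (0.8018, 0.5345, 0.2673)

w_1 = (3, 2, 1); ‖w_1‖ = 3.7417, so q_1 = (0.8018, 0.5345, 0.2673).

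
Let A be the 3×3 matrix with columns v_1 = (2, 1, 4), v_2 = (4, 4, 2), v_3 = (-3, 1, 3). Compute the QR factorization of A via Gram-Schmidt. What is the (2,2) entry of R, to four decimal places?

r_{22} = 4.1173

v_1 = (2, 1, 4); ‖v_1‖ = 4.5826, so q_1 = (0.4364, 0.2182, 0.8729).
q_1·v_2 = 0.4364·4 + 0.2182·4 + 0.8729·2 = 4.3644.
u_2 = v_2 − 4.3644·q_1 = (2.0952, 3.0476, -1.8095).
r_{22} = ‖u_2‖ = 4.1173.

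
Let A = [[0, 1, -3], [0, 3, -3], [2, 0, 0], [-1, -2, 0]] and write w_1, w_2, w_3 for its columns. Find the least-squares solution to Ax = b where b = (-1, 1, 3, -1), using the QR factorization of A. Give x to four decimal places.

w_1 = (0, 0, 2, -1); ‖w_1‖ = 2.2361, so e_1 = (0.0000, 0.0000, 0.8944, -0.4472).
e_1·w_2 = 0.0000·1 + 0.0000·3 + 0.8944·0 + (-0.4472)·(-2) = 0.8944.
u_2 = w_2 − 0.8944·e_1 = (1.0000, 3.0000, -0.8000, -1.6000).
‖u_2‖ = 3.6332, so e_2 = (0.2752, 0.8257, -0.2202, -0.4404).
e_1·w_3 = 0.0000·(-3) + 0.0000·(-3) + 0.8944·0 + (-0.4472)·0 = 0.0000; e_2·w_3 = 0.2752·(-3) + 0.8257·(-3) + (-0.2202)·0 + (-0.4404)·0 = -3.3029.
u_3 = w_3 + 0.0000·e_1 + 3.3029·e_2 = (-2.0909, -0.2727, -0.7273, -1.4545).
‖u_3‖ = 2.6629, so e_3 = (-0.7852, -0.1024, -0.2731, -0.5462).
Qᵀb = (3.1305, 0.3303, 0.4097).
Back-substitute: x_3 = 0.4097/2.6629 = 0.1538.
x_2 = (0.3303 + 3.3029·0.1538)/3.6332 = 0.2308.
x_1 = (3.1305 − 0.8944·0.2308 + 0.0000·0.1538)/2.2361 = 1.3077.

x = (1.3077, 0.2308, 0.1538)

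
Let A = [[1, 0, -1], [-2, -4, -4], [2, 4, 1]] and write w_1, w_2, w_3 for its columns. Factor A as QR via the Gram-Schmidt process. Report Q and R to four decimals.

e_1 = w_1/‖w_1‖ = (1, -2, 2)/3.0000 = (0.3333, -0.6667, 0.6667).
r_{12} = e_1·w_2 = 5.3333.
u_2 = w_2 − 5.3333·e_1 = (-1.7778, -0.4444, 0.4444).
‖u_2‖ = 1.8856, so e_2 = (-0.9428, -0.2357, 0.2357).
r_{13} = e_1·w_3 = 3.0000; r_{23} = e_2·w_3 = 2.1213.
u_3 = w_3 − 3.0000·e_1 − 2.1213·e_2 = (0.0000, -1.5000, -1.5000).
‖u_3‖ = 2.1213, so e_3 = (0.0000, -0.7071, -0.7071).

Q = [[0.3333, -0.9428, 0.0000], [-0.6667, -0.2357, -0.7071], [0.6667, 0.2357, -0.7071]], R = [[3.0000, 5.3333, 3.0000], [0.0000, 1.8856, 2.1213], [0.0000, 0.0000, 2.1213]]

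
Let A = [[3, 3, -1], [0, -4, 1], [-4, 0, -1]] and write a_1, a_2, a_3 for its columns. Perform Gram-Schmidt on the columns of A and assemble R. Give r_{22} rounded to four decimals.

r_{22} = 4.6648

a_1 = (3, 0, -4); ‖a_1‖ = 5.0000, so q_1 = (0.6000, 0.0000, -0.8000).
q_1·a_2 = 0.6000·3 + 0.0000·(-4) + (-0.8000)·0 = 1.8000.
u_2 = a_2 − 1.8000·q_1 = (1.9200, -4.0000, 1.4400).
r_{22} = ‖u_2‖ = 4.6648.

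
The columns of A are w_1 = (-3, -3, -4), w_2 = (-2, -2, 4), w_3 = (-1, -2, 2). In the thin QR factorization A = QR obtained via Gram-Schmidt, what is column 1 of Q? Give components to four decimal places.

w_1 = (-3, -3, -4); ‖w_1‖ = 5.8310, so e_1 = (-0.5145, -0.5145, -0.6860).

e_1 = (-0.5145, -0.5145, -0.6860)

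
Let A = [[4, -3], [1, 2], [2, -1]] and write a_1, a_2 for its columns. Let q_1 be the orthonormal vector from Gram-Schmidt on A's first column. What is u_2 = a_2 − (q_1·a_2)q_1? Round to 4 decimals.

q_1 = a_1/‖a_1‖ = (4, 1, 2)/4.5826 = (0.8729, 0.2182, 0.4364).
r_{12} = q_1·a_2 = -2.6186.
u_2 = a_2 + 2.6186·q_1 = (-0.7143, 2.5714, 0.1429).

u_2 = (-0.7143, 2.5714, 0.1429)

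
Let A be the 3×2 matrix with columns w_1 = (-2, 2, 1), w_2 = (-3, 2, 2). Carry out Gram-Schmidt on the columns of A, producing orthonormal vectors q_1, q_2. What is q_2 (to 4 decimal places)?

q_2 = (-0.3333, -0.6667, 0.6667)

w_1 = (-2, 2, 1); ‖w_1‖ = 3.0000, so q_1 = (-0.6667, 0.6667, 0.3333).
q_1·w_2 = (-0.6667)·(-3) + 0.6667·2 + 0.3333·2 = 4.0000.
u_2 = w_2 − 4.0000·q_1 = (-0.3333, -0.6667, 0.6667).
‖u_2‖ = 1.0000, so q_2 = (-0.3333, -0.6667, 0.6667).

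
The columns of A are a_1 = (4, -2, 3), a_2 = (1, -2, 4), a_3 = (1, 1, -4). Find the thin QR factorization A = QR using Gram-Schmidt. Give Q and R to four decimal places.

Q = [[0.7428, -0.6551, -0.1383], [-0.3714, -0.2312, -0.8992], [0.5571, 0.7193, -0.4150]], R = [[5.3852, 3.7139, -1.8570], [0.0000, 2.6846, -3.7635], [0.0000, 0.0000, 0.6225]]

a_1 = (4, -2, 3); ‖a_1‖ = 5.3852, so e_1 = (0.7428, -0.3714, 0.5571).
e_1·a_2 = 0.7428·1 + (-0.3714)·(-2) + 0.5571·4 = 3.7139.
u_2 = a_2 − 3.7139·e_1 = (-1.7586, -0.6207, 1.9310).
‖u_2‖ = 2.6846, so e_2 = (-0.6551, -0.2312, 0.7193).
e_1·a_3 = 0.7428·1 + (-0.3714)·1 + 0.5571·(-4) = -1.8570; e_2·a_3 = (-0.6551)·1 + (-0.2312)·1 + 0.7193·(-4) = -3.7635.
u_3 = a_3 + 1.8570·e_1 + 3.7635·e_2 = (-0.0861, -0.5598, -0.2584).
‖u_3‖ = 0.6225, so e_3 = (-0.1383, -0.8992, -0.4150).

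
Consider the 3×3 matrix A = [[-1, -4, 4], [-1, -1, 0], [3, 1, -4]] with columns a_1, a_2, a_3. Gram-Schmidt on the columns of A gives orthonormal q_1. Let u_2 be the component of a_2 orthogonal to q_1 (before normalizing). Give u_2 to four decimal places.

a_1 = (-1, -1, 3); ‖a_1‖ = 3.3166, so q_1 = (-0.3015, -0.3015, 0.9045).
q_1·a_2 = (-0.3015)·(-4) + (-0.3015)·(-1) + 0.9045·1 = 2.4121.
u_2 = a_2 − 2.4121·q_1 = (-3.2727, -0.2727, -1.1818).

u_2 = (-3.2727, -0.2727, -1.1818)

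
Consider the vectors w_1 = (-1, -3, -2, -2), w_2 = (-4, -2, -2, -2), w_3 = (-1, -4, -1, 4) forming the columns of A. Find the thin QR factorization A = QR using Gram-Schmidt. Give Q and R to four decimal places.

w_1 = (-1, -3, -2, -2); ‖w_1‖ = 4.2426, so e_1 = (-0.2357, -0.7071, -0.4714, -0.4714).
e_1·w_2 = (-0.2357)·(-4) + (-0.7071)·(-2) + (-0.4714)·(-2) + (-0.4714)·(-2) = 4.2426.
u_2 = w_2 − 4.2426·e_1 = (-3.0000, 1.0000, 0.0000, 0.0000).
‖u_2‖ = 3.1623, so e_2 = (-0.9487, 0.3162, 0.0000, 0.0000).
e_1·w_3 = (-0.2357)·(-1) + (-0.7071)·(-4) + (-0.4714)·(-1) + (-0.4714)·4 = 1.6499; e_2·w_3 = (-0.9487)·(-1) + 0.3162·(-4) + 0.0000·(-1) + 0.0000·4 = -0.3162.
u_3 = w_3 − 1.6499·e_1 + 0.3162·e_2 = (-0.9111, -2.7333, -0.2222, 4.7778).
‖u_3‖ = 5.5837, so e_3 = (-0.1632, -0.4895, -0.0398, 0.8557).

Q = [[-0.2357, -0.9487, -0.1632], [-0.7071, 0.3162, -0.4895], [-0.4714, 0.0000, -0.0398], [-0.4714, 0.0000, 0.8557]], R = [[4.2426, 4.2426, 1.6499], [0.0000, 3.1623, -0.3162], [0.0000, 0.0000, 5.5837]]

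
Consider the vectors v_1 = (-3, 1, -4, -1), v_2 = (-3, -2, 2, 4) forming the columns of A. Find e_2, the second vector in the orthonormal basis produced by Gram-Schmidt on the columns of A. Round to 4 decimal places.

v_1 = (-3, 1, -4, -1); ‖v_1‖ = 5.1962, so e_1 = (-0.5774, 0.1925, -0.7698, -0.1925).
e_1·v_2 = (-0.5774)·(-3) + 0.1925·(-2) + (-0.7698)·2 + (-0.1925)·4 = -0.9623.
u_2 = v_2 + 0.9623·e_1 = (-3.5556, -1.8148, 1.2593, 3.8148).
‖u_2‖ = 5.6634, so e_2 = (-0.6278, -0.3204, 0.2224, 0.6736).

e_2 = (-0.6278, -0.3204, 0.2224, 0.6736)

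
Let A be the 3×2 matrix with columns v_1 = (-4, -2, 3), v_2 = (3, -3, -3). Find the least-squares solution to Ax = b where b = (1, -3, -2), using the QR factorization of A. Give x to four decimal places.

x = (0.2903, 0.8280)

e_1 = v_1/‖v_1‖ = (-4, -2, 3)/5.3852 = (-0.7428, -0.3714, 0.5571).
r_{12} = e_1·v_2 = -2.7854.
u_2 = v_2 + 2.7854·e_1 = (0.9310, -4.0345, -1.4483).
‖u_2‖ = 4.3865, so e_2 = (0.2122, -0.9197, -0.3302).
Qᵀb = (-0.7428, 3.6318).
Back-substitute: x_2 = 3.6318/4.3865 = 0.8280.
x_1 = (-0.7428 + 2.7854·0.8280)/5.3852 = 0.2903.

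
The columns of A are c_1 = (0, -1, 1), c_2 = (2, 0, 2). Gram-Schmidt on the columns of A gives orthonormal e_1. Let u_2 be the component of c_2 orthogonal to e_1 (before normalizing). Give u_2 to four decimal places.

u_2 = (2.0000, 1.0000, 1.0000)

c_1 = (0, -1, 1); ‖c_1‖ = 1.4142, so e_1 = (0.0000, -0.7071, 0.7071).
e_1·c_2 = 0.0000·2 + (-0.7071)·0 + 0.7071·2 = 1.4142.
u_2 = c_2 − 1.4142·e_1 = (2.0000, 1.0000, 1.0000).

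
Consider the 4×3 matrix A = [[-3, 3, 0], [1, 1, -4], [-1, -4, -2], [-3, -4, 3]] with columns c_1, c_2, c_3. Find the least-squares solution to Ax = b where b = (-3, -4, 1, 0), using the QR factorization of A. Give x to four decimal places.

c_1 = (-3, 1, -1, -3); ‖c_1‖ = 4.4721, so e_1 = (-0.6708, 0.2236, -0.2236, -0.6708).
e_1·c_2 = (-0.6708)·3 + 0.2236·1 + (-0.2236)·(-4) + (-0.6708)·(-4) = 1.7889.
u_2 = c_2 − 1.7889·e_1 = (4.2000, 0.6000, -3.6000, -2.8000).
‖u_2‖ = 6.2290, so e_2 = (0.6743, 0.0963, -0.5779, -0.4495).
e_1·c_3 = (-0.6708)·0 + 0.2236·(-4) + (-0.2236)·(-2) + (-0.6708)·3 = -2.4597; e_2·c_3 = 0.6743·0 + 0.0963·(-4) + (-0.5779)·(-2) + (-0.4495)·3 = -0.5779.
u_3 = c_3 + 2.4597·e_1 + 0.5779·e_2 = (-1.2603, -3.3943, -2.8840, 1.0902).
‖u_3‖ = 4.7556, so e_3 = (-0.2650, -0.7138, -0.6064, 0.2292).
Qᵀb = (0.8944, -2.9861, 3.0436).
Back-substitute: x_3 = 3.0436/4.7556 = 0.6400.
x_2 = (-2.9861 + 0.5779·0.6400)/6.2290 = -0.4200.
x_1 = (0.8944 − 1.7889·(-0.4200) + 2.4597·0.6400)/4.4721 = 0.7200.

x = (0.7200, -0.4200, 0.6400)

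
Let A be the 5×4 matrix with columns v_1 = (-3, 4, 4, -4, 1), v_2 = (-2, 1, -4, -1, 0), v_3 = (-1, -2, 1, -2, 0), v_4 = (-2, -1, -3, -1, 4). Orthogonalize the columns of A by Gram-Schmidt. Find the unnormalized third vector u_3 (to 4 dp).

v_1 = (-3, 4, 4, -4, 1); ‖v_1‖ = 7.6158, so e_1 = (-0.3939, 0.5252, 0.5252, -0.5252, 0.1313).
e_1·v_2 = (-0.3939)·(-2) + 0.5252·1 + 0.5252·(-4) + (-0.5252)·(-1) + 0.1313·0 = -0.2626.
u_2 = v_2 + 0.2626·e_1 = (-2.1034, 1.1379, -3.8621, -1.1379, 0.0345).
‖u_2‖ = 4.6831, so e_2 = (-0.4492, 0.2430, -0.8247, -0.2430, 0.0074).
e_1·v_3 = (-0.3939)·(-1) + 0.5252·(-2) + 0.5252·1 + (-0.5252)·(-2) + 0.1313·0 = 0.9191; e_2·v_3 = (-0.4492)·(-1) + 0.2430·(-2) + (-0.8247)·1 + (-0.2430)·(-2) + 0.0074·0 = -0.3755.
u_3 = v_3 − 0.9191·e_1 + 0.3755·e_2 = (-0.8066, -2.3915, 0.2075, -1.6085, -0.1179).

u_3 = (-0.8066, -2.3915, 0.2075, -1.6085, -0.1179)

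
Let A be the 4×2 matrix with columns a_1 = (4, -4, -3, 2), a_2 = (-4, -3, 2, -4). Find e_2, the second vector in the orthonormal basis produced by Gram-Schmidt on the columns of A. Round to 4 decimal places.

e_2 = (-0.3904, -0.7482, 0.1301, -0.5205)

a_1 = (4, -4, -3, 2); ‖a_1‖ = 6.7082, so e_1 = (0.5963, -0.5963, -0.4472, 0.2981).
e_1·a_2 = 0.5963·(-4) + (-0.5963)·(-3) + (-0.4472)·2 + 0.2981·(-4) = -2.6833.
u_2 = a_2 + 2.6833·e_1 = (-2.4000, -4.6000, 0.8000, -3.2000).
‖u_2‖ = 6.1482, so e_2 = (-0.3904, -0.7482, 0.1301, -0.5205).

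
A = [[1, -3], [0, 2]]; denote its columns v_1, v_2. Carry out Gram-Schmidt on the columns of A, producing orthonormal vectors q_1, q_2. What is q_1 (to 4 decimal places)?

v_1 = (1, 0); ‖v_1‖ = 1.0000, so q_1 = (1.0000, 0.0000).

q_1 = (1.0000, 0.0000)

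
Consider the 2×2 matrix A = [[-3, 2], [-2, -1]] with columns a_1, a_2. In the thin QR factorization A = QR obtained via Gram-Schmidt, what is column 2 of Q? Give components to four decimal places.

q_2 = (0.5547, -0.8321)

a_1 = (-3, -2); ‖a_1‖ = 3.6056, so q_1 = (-0.8321, -0.5547).
q_1·a_2 = (-0.8321)·2 + (-0.5547)·(-1) = -1.1094.
u_2 = a_2 + 1.1094·q_1 = (1.0769, -1.6154).
‖u_2‖ = 1.9415, so q_2 = (0.5547, -0.8321).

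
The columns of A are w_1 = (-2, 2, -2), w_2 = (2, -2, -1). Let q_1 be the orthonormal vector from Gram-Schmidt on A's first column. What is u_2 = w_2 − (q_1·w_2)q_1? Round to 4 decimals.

u_2 = (1.0000, -1.0000, -2.0000)

w_1 = (-2, 2, -2); ‖w_1‖ = 3.4641, so q_1 = (-0.5774, 0.5774, -0.5774).
q_1·w_2 = (-0.5774)·2 + 0.5774·(-2) + (-0.5774)·(-1) = -1.7321.
u_2 = w_2 + 1.7321·q_1 = (1.0000, -1.0000, -2.0000).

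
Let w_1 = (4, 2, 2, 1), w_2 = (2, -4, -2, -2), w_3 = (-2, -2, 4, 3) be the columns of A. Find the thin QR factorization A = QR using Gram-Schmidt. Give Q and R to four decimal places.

Q = [[0.8000, 0.5744, -0.1297], [0.4000, -0.6830, -0.6084], [0.4000, -0.2949, 0.6487], [0.2000, -0.3415, 0.4384]], R = [[5.0000, -1.2000, -0.2000], [0.0000, 5.1536, -1.9869], [0.0000, 0.0000, 5.3863]]

w_1 = (4, 2, 2, 1); ‖w_1‖ = 5.0000, so q_1 = (0.8000, 0.4000, 0.4000, 0.2000).
q_1·w_2 = 0.8000·2 + 0.4000·(-4) + 0.4000·(-2) + 0.2000·(-2) = -1.2000.
u_2 = w_2 + 1.2000·q_1 = (2.9600, -3.5200, -1.5200, -1.7600).
‖u_2‖ = 5.1536, so q_2 = (0.5744, -0.6830, -0.2949, -0.3415).
q_1·w_3 = 0.8000·(-2) + 0.4000·(-2) + 0.4000·4 + 0.2000·3 = -0.2000; q_2·w_3 = 0.5744·(-2) + (-0.6830)·(-2) + (-0.2949)·4 + (-0.3415)·3 = -1.9869.
u_3 = w_3 + 0.2000·q_1 + 1.9869·q_2 = (-0.6988, -3.2771, 3.4940, 2.3614).
‖u_3‖ = 5.3863, so q_3 = (-0.1297, -0.6084, 0.6487, 0.4384).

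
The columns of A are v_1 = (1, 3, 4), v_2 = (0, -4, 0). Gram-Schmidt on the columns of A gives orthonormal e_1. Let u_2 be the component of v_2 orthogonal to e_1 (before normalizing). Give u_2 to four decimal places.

u_2 = (0.4615, -2.6154, 1.8462)

v_1 = (1, 3, 4); ‖v_1‖ = 5.0990, so e_1 = (0.1961, 0.5883, 0.7845).
e_1·v_2 = 0.1961·0 + 0.5883·(-4) + 0.7845·0 = -2.3534.
u_2 = v_2 + 2.3534·e_1 = (0.4615, -2.6154, 1.8462).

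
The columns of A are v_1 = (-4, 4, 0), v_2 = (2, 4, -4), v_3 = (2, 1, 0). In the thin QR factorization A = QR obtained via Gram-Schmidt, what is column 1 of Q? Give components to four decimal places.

e_1 = v_1/‖v_1‖ = (-4, 4, 0)/5.6569 = (-0.7071, 0.7071, 0.0000).

e_1 = (-0.7071, 0.7071, 0.0000)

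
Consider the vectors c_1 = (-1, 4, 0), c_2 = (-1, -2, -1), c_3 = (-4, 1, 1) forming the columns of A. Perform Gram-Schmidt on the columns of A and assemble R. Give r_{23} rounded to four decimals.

r_{23} = 2.4320

c_1 = (-1, 4, 0); ‖c_1‖ = 4.1231, so q_1 = (-0.2425, 0.9701, 0.0000).
q_1·c_2 = (-0.2425)·(-1) + 0.9701·(-2) + 0.0000·(-1) = -1.6977.
u_2 = c_2 + 1.6977·q_1 = (-1.4118, -0.3529, -1.0000).
‖u_2‖ = 1.7657, so q_2 = (-0.7996, -0.1999, -0.5664).
r_{23} = q_2·c_3 = 2.4320.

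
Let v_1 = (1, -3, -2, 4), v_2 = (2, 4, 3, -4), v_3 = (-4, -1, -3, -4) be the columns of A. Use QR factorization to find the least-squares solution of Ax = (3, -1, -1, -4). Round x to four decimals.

x = (2.8426, 2.4916, 1.2316)

e_1 = v_1/‖v_1‖ = (1, -3, -2, 4)/5.4772 = (0.1826, -0.5477, -0.3651, 0.7303).
r_{12} = e_1·v_2 = -5.8424.
u_2 = v_2 + 5.8424·e_1 = (3.0667, 0.8000, 0.8667, 0.2667).
‖u_2‖ = 3.2965, so e_2 = (0.9303, 0.2427, 0.2629, 0.0809).
r_{13} = e_1·v_3 = -2.0083; r_{23} = e_2·v_3 = -5.0761.
u_3 = v_3 + 2.0083·e_1 + 5.0761·e_2 = (1.0890, -0.8681, -2.3988, -2.1227).
‖u_3‖ = 3.4928, so e_3 = (0.3118, -0.2485, -0.6868, -0.6077).
Qᵀb = (-1.4606, 1.9617, 4.3016).
Back-substitute: x_3 = 4.3016/3.4928 = 1.2316.
x_2 = (1.9617 + 5.0761·1.2316)/3.2965 = 2.4916.
x_1 = (-1.4606 + 5.8424·2.4916 + 2.0083·1.2316)/5.4772 = 2.8426.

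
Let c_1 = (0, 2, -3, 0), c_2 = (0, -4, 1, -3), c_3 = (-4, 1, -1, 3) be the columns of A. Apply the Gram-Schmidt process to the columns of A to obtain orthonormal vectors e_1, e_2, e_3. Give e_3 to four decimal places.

e_3 = (-0.9091, -0.2545, -0.1697, 0.2828)

c_1 = (0, 2, -3, 0); ‖c_1‖ = 3.6056, so e_1 = (0.0000, 0.5547, -0.8321, 0.0000).
e_1·c_2 = 0.0000·0 + 0.5547·(-4) + (-0.8321)·1 + 0.0000·(-3) = -3.0509.
u_2 = c_2 + 3.0509·e_1 = (0.0000, -2.3077, -1.5385, -3.0000).
‖u_2‖ = 4.0856, so e_2 = (0.0000, -0.5648, -0.3766, -0.7343).
e_1·c_3 = 0.0000·(-4) + 0.5547·1 + (-0.8321)·(-1) + 0.0000·3 = 1.3868; e_2·c_3 = 0.0000·(-4) + (-0.5648)·1 + (-0.3766)·(-1) + (-0.7343)·3 = -2.3911.
u_3 = c_3 − 1.3868·e_1 + 2.3911·e_2 = (-4.0000, -1.1198, -0.7465, 1.2442).
‖u_3‖ = 4.3999, so e_3 = (-0.9091, -0.2545, -0.1697, 0.2828).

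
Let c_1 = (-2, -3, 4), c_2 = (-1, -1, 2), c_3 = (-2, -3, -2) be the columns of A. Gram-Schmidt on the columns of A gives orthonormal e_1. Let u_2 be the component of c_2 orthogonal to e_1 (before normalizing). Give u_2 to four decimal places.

c_1 = (-2, -3, 4); ‖c_1‖ = 5.3852, so e_1 = (-0.3714, -0.5571, 0.7428).
e_1·c_2 = (-0.3714)·(-1) + (-0.5571)·(-1) + 0.7428·2 = 2.4140.
u_2 = c_2 − 2.4140·e_1 = (-0.1034, 0.3448, 0.2069).

u_2 = (-0.1034, 0.3448, 0.2069)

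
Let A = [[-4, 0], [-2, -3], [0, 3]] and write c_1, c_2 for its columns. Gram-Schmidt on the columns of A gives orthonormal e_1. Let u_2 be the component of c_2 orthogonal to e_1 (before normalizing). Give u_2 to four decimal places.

c_1 = (-4, -2, 0); ‖c_1‖ = 4.4721, so e_1 = (-0.8944, -0.4472, 0.0000).
e_1·c_2 = (-0.8944)·0 + (-0.4472)·(-3) + 0.0000·3 = 1.3416.
u_2 = c_2 − 1.3416·e_1 = (1.2000, -2.4000, 3.0000).

u_2 = (1.2000, -2.4000, 3.0000)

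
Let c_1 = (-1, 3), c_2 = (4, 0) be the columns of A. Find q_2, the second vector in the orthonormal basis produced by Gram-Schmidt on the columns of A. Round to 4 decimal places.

q_2 = (0.9487, 0.3162)

q_1 = c_1/‖c_1‖ = (-1, 3)/3.1623 = (-0.3162, 0.9487).
r_{12} = q_1·c_2 = -1.2649.
u_2 = c_2 + 1.2649·q_1 = (3.6000, 1.2000).
‖u_2‖ = 3.7947, so q_2 = (0.9487, 0.3162).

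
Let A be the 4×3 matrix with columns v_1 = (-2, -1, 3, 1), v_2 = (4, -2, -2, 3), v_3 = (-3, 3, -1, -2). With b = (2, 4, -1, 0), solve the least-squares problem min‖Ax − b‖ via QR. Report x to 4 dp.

q_1 = v_1/‖v_1‖ = (-2, -1, 3, 1)/3.8730 = (-0.5164, -0.2582, 0.7746, 0.2582).
r_{12} = q_1·v_2 = -2.3238.
u_2 = v_2 + 2.3238·q_1 = (2.8000, -2.6000, -0.2000, 3.6000).
‖u_2‖ = 5.2536, so q_2 = (0.5330, -0.4949, -0.0381, 0.6852).
r_{13} = q_1·v_3 = -0.5164; r_{23} = q_2·v_3 = -4.4160.
u_3 = v_3 + 0.5164·q_1 + 4.4160·q_2 = (-0.9130, 0.6812, -0.7681, 1.1594).
‖u_3‖ = 1.7977, so q_3 = (-0.5079, 0.3789, -0.4273, 0.6449).
Qᵀb = (-2.8402, -0.8756, 0.9271).
Back-substitute: x_3 = 0.9271/1.7977 = 0.5157.
x_2 = (-0.8756 + 4.4160·0.5157)/5.2536 = 0.2668.
x_1 = (-2.8402 + 2.3238·0.2668 + 0.5164·0.5157)/3.8730 = -0.5045.

x = (-0.5045, 0.2668, 0.5157)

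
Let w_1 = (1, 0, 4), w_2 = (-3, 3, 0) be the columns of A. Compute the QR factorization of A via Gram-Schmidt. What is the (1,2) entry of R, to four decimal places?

r_{12} = -0.7276

w_1 = (1, 0, 4); ‖w_1‖ = 4.1231, so q_1 = (0.2425, 0.0000, 0.9701).
r_{12} = q_1·w_2 = -0.7276.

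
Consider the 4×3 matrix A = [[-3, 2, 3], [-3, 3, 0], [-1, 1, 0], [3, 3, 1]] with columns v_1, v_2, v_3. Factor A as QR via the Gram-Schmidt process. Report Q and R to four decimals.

Q = [[-0.5669, 0.2712, 0.7778], [-0.5669, 0.4881, -0.5834], [-0.1890, 0.1627, -0.1945], [0.5669, 0.8135, 0.1296]], R = [[5.2915, -1.3229, -1.1339], [0.0000, 4.6098, 1.6270], [0.0000, 0.0000, 2.4632]]

v_1 = (-3, -3, -1, 3); ‖v_1‖ = 5.2915, so q_1 = (-0.5669, -0.5669, -0.1890, 0.5669).
q_1·v_2 = (-0.5669)·2 + (-0.5669)·3 + (-0.1890)·1 + 0.5669·3 = -1.3229.
u_2 = v_2 + 1.3229·q_1 = (1.2500, 2.2500, 0.7500, 3.7500).
‖u_2‖ = 4.6098, so q_2 = (0.2712, 0.4881, 0.1627, 0.8135).
q_1·v_3 = (-0.5669)·3 + (-0.5669)·0 + (-0.1890)·0 + 0.5669·1 = -1.1339; q_2·v_3 = 0.2712·3 + 0.4881·0 + 0.1627·0 + 0.8135·1 = 1.6270.
u_3 = v_3 + 1.1339·q_1 − 1.6270·q_2 = (1.9160, -1.4370, -0.4790, 0.3193).
‖u_3‖ = 2.4632, so q_3 = (0.7778, -0.5834, -0.1945, 0.1296).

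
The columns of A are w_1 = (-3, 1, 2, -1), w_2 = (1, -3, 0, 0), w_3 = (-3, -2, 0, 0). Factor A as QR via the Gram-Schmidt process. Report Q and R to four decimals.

w_1 = (-3, 1, 2, -1); ‖w_1‖ = 3.8730, so q_1 = (-0.7746, 0.2582, 0.5164, -0.2582).
q_1·w_2 = (-0.7746)·1 + 0.2582·(-3) + 0.5164·0 + (-0.2582)·0 = -1.5492.
u_2 = w_2 + 1.5492·q_1 = (-0.2000, -2.6000, 0.8000, -0.4000).
‖u_2‖ = 2.7568, so q_2 = (-0.0725, -0.9431, 0.2902, -0.1451).
q_1·w_3 = (-0.7746)·(-3) + 0.2582·(-2) + 0.5164·0 + (-0.2582)·0 = 1.8074; q_2·w_3 = (-0.0725)·(-3) + (-0.9431)·(-2) + 0.2902·0 + (-0.1451)·0 = 2.1039.
u_3 = w_3 − 1.8074·q_1 − 2.1039·q_2 = (-1.4474, -0.4825, -1.5439, 0.7719).
‖u_3‖ = 2.3037, so q_3 = (-0.6283, -0.2094, -0.6702, 0.3351).

Q = [[-0.7746, -0.0725, -0.6283], [0.2582, -0.9431, -0.2094], [0.5164, 0.2902, -0.6702], [-0.2582, -0.1451, 0.3351]], R = [[3.8730, -1.5492, 1.8074], [0.0000, 2.7568, 2.1039], [0.0000, 0.0000, 2.3037]]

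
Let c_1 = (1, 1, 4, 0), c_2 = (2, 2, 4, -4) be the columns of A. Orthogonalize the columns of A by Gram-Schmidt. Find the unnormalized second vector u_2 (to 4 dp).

c_1 = (1, 1, 4, 0); ‖c_1‖ = 4.2426, so q_1 = (0.2357, 0.2357, 0.9428, 0.0000).
q_1·c_2 = 0.2357·2 + 0.2357·2 + 0.9428·4 + 0.0000·(-4) = 4.7140.
u_2 = c_2 − 4.7140·q_1 = (0.8889, 0.8889, -0.4444, -4.0000).

u_2 = (0.8889, 0.8889, -0.4444, -4.0000)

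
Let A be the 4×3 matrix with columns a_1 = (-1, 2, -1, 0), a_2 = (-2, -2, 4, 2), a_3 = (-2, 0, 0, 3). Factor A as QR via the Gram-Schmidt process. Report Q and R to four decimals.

e_1 = a_1/‖a_1‖ = (-1, 2, -1, 0)/2.4495 = (-0.4082, 0.8165, -0.4082, 0.0000).
r_{12} = e_1·a_2 = -2.4495.
u_2 = a_2 + 2.4495·e_1 = (-3.0000, 0.0000, 3.0000, 2.0000).
‖u_2‖ = 4.6904, so e_2 = (-0.6396, 0.0000, 0.6396, 0.4264).
r_{13} = e_1·a_3 = 0.8165; r_{23} = e_2·a_3 = 2.5584.
u_3 = a_3 − 0.8165·e_1 − 2.5584·e_2 = (-0.0303, -0.6667, -1.3030, 1.9091).
‖u_3‖ = 2.4058, so e_3 = (-0.0126, -0.2771, -0.5416, 0.7935).

Q = [[-0.4082, -0.6396, -0.0126], [0.8165, 0.0000, -0.2771], [-0.4082, 0.6396, -0.5416], [0.0000, 0.4264, 0.7935]], R = [[2.4495, -2.4495, 0.8165], [0.0000, 4.6904, 2.5584], [0.0000, 0.0000, 2.4058]]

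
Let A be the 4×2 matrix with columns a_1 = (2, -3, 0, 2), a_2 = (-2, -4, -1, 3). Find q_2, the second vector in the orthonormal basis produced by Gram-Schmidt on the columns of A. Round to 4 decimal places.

q_2 = (-0.8486, -0.3559, -0.2327, 0.3148)

a_1 = (2, -3, 0, 2); ‖a_1‖ = 4.1231, so q_1 = (0.4851, -0.7276, 0.0000, 0.4851).
q_1·a_2 = 0.4851·(-2) + (-0.7276)·(-4) + 0.0000·(-1) + 0.4851·3 = 3.3955.
u_2 = a_2 − 3.3955·q_1 = (-3.6471, -1.5294, -1.0000, 1.3529).
‖u_2‖ = 4.2977, so q_2 = (-0.8486, -0.3559, -0.2327, 0.3148).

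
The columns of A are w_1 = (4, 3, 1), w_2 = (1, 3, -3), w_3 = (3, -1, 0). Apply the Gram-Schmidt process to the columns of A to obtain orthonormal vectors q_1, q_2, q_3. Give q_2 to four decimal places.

q_2 = (-0.1383, 0.4742, -0.8695)

q_1 = w_1/‖w_1‖ = (4, 3, 1)/5.0990 = (0.7845, 0.5883, 0.1961).
r_{12} = q_1·w_2 = 1.9612.
u_2 = w_2 − 1.9612·q_1 = (-0.5385, 1.8462, -3.3846).
‖u_2‖ = 3.8928, so q_2 = (-0.1383, 0.4742, -0.8695).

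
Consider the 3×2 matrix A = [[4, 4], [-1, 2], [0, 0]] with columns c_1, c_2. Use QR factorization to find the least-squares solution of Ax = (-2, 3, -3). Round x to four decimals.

x = (-1.3333, 0.8333)

c_1 = (4, -1, 0); ‖c_1‖ = 4.1231, so e_1 = (0.9701, -0.2425, 0.0000).
e_1·c_2 = 0.9701·4 + (-0.2425)·2 + 0.0000·0 = 3.3955.
u_2 = c_2 − 3.3955·e_1 = (0.7059, 2.8235, 0.0000).
‖u_2‖ = 2.9104, so e_2 = (0.2425, 0.9701, 0.0000).
Qᵀb = (-2.6679, 2.4254).
Back-substitute: x_2 = 2.4254/2.9104 = 0.8333.
x_1 = (-2.6679 − 3.3955·0.8333)/4.1231 = -1.3333.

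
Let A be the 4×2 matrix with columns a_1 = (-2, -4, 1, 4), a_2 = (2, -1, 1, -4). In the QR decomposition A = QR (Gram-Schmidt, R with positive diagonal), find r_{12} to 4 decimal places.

a_1 = (-2, -4, 1, 4); ‖a_1‖ = 6.0828, so e_1 = (-0.3288, -0.6576, 0.1644, 0.6576).
r_{12} = e_1·a_2 = -2.4660.

r_{12} = -2.4660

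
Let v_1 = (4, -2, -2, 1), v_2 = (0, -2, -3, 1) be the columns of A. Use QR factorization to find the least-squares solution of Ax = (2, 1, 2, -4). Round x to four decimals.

x = (0.4541, -1.2140)

v_1 = (4, -2, -2, 1); ‖v_1‖ = 5.0000, so e_1 = (0.8000, -0.4000, -0.4000, 0.2000).
e_1·v_2 = 0.8000·0 + (-0.4000)·(-2) + (-0.4000)·(-3) + 0.2000·1 = 2.2000.
u_2 = v_2 − 2.2000·e_1 = (-1.7600, -1.1200, -2.1200, 0.5600).
‖u_2‖ = 3.0265, so e_2 = (-0.5815, -0.3701, -0.7005, 0.1850).
Qᵀb = (-0.4000, -3.6742).
Back-substitute: x_2 = -3.6742/3.0265 = -1.2140.
x_1 = (-0.4000 − 2.2000·(-1.2140))/5.0000 = 0.4541.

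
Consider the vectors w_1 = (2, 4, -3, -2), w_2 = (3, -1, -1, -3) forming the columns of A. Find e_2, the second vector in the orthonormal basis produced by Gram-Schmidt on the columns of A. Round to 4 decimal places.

w_1 = (2, 4, -3, -2); ‖w_1‖ = 5.7446, so e_1 = (0.3482, 0.6963, -0.5222, -0.3482).
e_1·w_2 = 0.3482·3 + 0.6963·(-1) + (-0.5222)·(-1) + (-0.3482)·(-3) = 1.9149.
u_2 = w_2 − 1.9149·e_1 = (2.3333, -2.3333, 0.0000, -2.3333).
‖u_2‖ = 4.0415, so e_2 = (0.5774, -0.5774, 0.0000, -0.5774).

e_2 = (0.5774, -0.5774, 0.0000, -0.5774)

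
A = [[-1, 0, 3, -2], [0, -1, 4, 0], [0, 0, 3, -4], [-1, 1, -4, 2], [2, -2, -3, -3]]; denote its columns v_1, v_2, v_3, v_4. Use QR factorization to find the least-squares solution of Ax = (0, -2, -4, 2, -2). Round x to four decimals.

q_1 = v_1/‖v_1‖ = (-1, 0, 0, -1, 2)/2.4495 = (-0.4082, 0.0000, 0.0000, -0.4082, 0.8165).
r_{12} = q_1·v_2 = -2.0412.
u_2 = v_2 + 2.0412·q_1 = (-0.8333, -1.0000, 0.0000, 0.1667, -0.3333).
‖u_2‖ = 1.3540, so q_2 = (-0.6155, -0.7385, 0.0000, 0.1231, -0.2462).
r_{13} = q_1·v_3 = -2.0412; r_{23} = q_2·v_3 = -4.5544.
u_3 = v_3 + 2.0412·q_1 + 4.5544·q_2 = (-0.6364, 0.6364, 3.0000, -4.2727, -2.4545).
‖u_3‖ = 5.8387, so q_3 = (-0.1090, 0.1090, 0.5138, -0.7318, -0.4204).
r_{14} = q_1·v_4 = -2.4495; r_{24} = q_2·v_4 = 2.2156; r_{34} = q_3·v_4 = -2.0397.
u_4 = v_4 + 2.4495·q_1 − 2.2156·q_2 + 2.0397·q_3 = (-1.8587, 1.8587, -2.9520, -0.7653, -1.3120).
‖u_4‖ = 4.2345, so q_4 = (-0.4389, 0.4389, -0.6971, -0.1807, -0.3098).
Qᵀb = (-2.4495, 2.2156, -2.8960, 2.1689).
Back-substitute: x_4 = 2.1689/4.2345 = 0.5122.
x_3 = (-2.8960 + 2.0397·0.5122)/5.8387 = -0.3171.
x_2 = (2.2156 + 4.5544·(-0.3171) − 2.2156·0.5122)/1.3540 = -0.2683.
x_1 = (-2.4495 + 2.0412·(-0.2683) + 2.0412·(-0.3171) + 2.4495·0.5122)/2.4495 = -0.9756.

x = (-0.9756, -0.2683, -0.3171, 0.5122)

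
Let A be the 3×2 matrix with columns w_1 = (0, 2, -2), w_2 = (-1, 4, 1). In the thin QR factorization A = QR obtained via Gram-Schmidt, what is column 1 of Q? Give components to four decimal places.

q_1 = (0.0000, 0.7071, -0.7071)

w_1 = (0, 2, -2); ‖w_1‖ = 2.8284, so q_1 = (0.0000, 0.7071, -0.7071).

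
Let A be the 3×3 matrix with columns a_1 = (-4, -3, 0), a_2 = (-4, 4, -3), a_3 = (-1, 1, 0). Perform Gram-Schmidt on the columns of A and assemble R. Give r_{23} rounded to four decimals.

r_{23} = 1.2341

a_1 = (-4, -3, 0); ‖a_1‖ = 5.0000, so e_1 = (-0.8000, -0.6000, 0.0000).
e_1·a_2 = (-0.8000)·(-4) + (-0.6000)·4 + 0.0000·(-3) = 0.8000.
u_2 = a_2 − 0.8000·e_1 = (-3.3600, 4.4800, -3.0000).
‖u_2‖ = 6.3530, so e_2 = (-0.5289, 0.7052, -0.4722).
r_{23} = e_2·a_3 = 1.2341.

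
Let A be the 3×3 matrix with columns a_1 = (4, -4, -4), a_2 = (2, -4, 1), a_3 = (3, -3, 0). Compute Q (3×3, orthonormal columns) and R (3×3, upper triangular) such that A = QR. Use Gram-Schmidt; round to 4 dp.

q_1 = a_1/‖a_1‖ = (4, -4, -4)/6.9282 = (0.5774, -0.5774, -0.5774).
r_{12} = q_1·a_2 = 2.8868.
u_2 = a_2 − 2.8868·q_1 = (0.3333, -2.3333, 2.6667).
‖u_2‖ = 3.5590, so q_2 = (0.0937, -0.6556, 0.7493).
r_{13} = q_1·a_3 = 3.4641; r_{23} = q_2·a_3 = 2.2478.
u_3 = a_3 − 3.4641·q_1 − 2.2478·q_2 = (0.7895, 0.4737, 0.3158).
‖u_3‖ = 0.9733, so q_3 = (0.8111, 0.4867, 0.3244).

Q = [[0.5774, 0.0937, 0.8111], [-0.5774, -0.6556, 0.4867], [-0.5774, 0.7493, 0.3244]], R = [[6.9282, 2.8868, 3.4641], [0.0000, 3.5590, 2.2478], [0.0000, 0.0000, 0.9733]]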